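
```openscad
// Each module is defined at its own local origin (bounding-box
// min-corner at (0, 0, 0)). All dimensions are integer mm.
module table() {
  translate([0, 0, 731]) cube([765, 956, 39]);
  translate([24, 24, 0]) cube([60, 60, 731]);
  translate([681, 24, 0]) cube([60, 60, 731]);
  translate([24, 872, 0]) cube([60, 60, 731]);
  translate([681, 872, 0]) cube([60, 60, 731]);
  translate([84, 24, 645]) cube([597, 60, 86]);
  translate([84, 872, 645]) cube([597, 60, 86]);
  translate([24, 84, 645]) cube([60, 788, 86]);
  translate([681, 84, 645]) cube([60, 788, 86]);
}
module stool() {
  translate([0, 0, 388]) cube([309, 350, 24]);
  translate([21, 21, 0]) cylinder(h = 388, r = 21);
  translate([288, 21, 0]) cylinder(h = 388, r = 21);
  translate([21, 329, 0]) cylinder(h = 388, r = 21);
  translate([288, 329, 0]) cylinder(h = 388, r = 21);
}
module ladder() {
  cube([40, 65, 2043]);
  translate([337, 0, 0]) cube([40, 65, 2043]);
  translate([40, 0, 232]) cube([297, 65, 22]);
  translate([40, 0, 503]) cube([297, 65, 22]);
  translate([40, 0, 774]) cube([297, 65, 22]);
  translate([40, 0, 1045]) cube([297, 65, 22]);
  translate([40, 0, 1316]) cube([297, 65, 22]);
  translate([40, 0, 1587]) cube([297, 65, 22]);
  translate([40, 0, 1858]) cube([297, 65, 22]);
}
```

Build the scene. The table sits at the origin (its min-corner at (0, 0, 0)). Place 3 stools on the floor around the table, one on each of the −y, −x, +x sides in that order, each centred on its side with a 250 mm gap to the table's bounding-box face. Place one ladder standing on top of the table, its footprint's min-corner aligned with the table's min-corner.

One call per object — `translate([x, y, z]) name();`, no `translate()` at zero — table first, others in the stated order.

table();
translate([228, -600, 0]) stool();
translate([-559, 303, 0]) stool();
translate([1015, 303, 0]) stool();
translate([0, 0, 770]) ladder();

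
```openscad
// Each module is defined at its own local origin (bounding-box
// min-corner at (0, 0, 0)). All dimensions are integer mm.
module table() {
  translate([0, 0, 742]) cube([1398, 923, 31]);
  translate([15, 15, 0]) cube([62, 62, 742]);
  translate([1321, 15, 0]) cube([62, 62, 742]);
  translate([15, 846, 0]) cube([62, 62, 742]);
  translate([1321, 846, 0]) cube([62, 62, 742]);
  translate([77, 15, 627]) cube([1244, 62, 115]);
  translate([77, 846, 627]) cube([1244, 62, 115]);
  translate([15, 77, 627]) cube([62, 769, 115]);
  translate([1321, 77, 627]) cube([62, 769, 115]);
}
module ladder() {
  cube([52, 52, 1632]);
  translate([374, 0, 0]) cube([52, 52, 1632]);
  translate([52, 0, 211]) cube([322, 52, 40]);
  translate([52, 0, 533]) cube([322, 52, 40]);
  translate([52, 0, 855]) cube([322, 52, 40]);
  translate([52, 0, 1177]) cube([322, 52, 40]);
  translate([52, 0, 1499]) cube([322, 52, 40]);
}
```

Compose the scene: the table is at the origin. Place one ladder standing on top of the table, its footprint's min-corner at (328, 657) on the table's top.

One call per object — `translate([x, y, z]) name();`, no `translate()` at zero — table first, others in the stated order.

table();
translate([328, 657, 773]) ladder();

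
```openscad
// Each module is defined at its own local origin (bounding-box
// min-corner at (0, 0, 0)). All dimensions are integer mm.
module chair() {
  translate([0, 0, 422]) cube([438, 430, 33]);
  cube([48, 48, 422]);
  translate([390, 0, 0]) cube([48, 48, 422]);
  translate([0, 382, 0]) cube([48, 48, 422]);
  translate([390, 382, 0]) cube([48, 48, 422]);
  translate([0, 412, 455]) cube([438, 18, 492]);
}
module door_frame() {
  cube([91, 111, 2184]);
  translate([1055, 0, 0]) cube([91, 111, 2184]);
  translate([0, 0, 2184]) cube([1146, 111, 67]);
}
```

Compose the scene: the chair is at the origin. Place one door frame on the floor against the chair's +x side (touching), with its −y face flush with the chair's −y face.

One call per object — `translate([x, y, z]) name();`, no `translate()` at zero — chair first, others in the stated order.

chair();
translate([438, 0, 0]) door_frame();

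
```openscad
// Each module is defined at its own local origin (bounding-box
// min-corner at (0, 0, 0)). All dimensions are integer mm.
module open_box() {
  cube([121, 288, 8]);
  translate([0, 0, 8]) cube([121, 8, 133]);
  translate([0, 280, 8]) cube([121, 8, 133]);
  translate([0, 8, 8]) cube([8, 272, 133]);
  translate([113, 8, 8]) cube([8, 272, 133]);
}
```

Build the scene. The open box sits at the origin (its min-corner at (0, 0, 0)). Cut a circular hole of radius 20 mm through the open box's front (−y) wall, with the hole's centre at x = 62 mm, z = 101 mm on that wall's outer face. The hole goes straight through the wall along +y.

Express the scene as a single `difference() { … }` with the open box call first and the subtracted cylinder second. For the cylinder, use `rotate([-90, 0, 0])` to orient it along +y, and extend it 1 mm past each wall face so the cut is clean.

difference() {
  open_box();
  translate([62, -1, 101]) rotate([-90, 0, 0]) cylinder(h = 10, r = 20);
}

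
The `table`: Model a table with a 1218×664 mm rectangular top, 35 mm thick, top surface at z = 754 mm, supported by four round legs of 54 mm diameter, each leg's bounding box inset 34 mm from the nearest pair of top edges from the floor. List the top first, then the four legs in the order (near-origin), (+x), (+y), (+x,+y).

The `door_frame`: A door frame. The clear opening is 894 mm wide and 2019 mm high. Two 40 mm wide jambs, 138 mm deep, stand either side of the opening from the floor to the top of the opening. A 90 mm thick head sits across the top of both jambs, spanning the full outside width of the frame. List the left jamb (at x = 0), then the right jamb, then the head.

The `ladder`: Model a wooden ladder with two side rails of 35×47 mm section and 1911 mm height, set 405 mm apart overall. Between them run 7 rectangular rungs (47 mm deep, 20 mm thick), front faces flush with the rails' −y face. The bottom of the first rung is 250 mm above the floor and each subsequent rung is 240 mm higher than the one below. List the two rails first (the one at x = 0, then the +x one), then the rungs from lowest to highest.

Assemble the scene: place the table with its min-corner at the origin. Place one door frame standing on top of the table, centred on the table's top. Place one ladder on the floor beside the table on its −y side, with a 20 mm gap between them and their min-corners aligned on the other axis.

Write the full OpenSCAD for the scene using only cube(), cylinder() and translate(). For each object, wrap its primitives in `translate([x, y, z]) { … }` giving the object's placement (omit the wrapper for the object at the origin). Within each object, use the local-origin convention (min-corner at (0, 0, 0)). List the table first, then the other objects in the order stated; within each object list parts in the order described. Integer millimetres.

translate([0, 0, 719]) cube([1218, 664, 35]);
translate([61, 61, 0]) cylinder(h = 719, r = 27);
translate([1157, 61, 0]) cylinder(h = 719, r = 27);
translate([61, 603, 0]) cylinder(h = 719, r = 27);
translate([1157, 603, 0]) cylinder(h = 719, r = 27);
translate([122, 263, 754]) {
  cube([40, 138, 2019]);
  translate([934, 0, 0]) cube([40, 138, 2019]);
  translate([0, 0, 2019]) cube([974, 138, 90]);
}
translate([0, -67, 0]) {
  cube([35, 47, 1911]);
  translate([370, 0, 0]) cube([35, 47, 1911]);
  translate([35, 0, 250]) cube([335, 47, 20]);
  translate([35, 0, 490]) cube([335, 47, 20]);
  translate([35, 0, 730]) cube([335, 47, 20]);
  translate([35, 0, 970]) cube([335, 47, 20]);
  translate([35, 0, 1210]) cube([335, 47, 20]);
  translate([35, 0, 1450]) cube([335, 47, 20]);
  translate([35, 0, 1690]) cube([335, 47, 20]);
}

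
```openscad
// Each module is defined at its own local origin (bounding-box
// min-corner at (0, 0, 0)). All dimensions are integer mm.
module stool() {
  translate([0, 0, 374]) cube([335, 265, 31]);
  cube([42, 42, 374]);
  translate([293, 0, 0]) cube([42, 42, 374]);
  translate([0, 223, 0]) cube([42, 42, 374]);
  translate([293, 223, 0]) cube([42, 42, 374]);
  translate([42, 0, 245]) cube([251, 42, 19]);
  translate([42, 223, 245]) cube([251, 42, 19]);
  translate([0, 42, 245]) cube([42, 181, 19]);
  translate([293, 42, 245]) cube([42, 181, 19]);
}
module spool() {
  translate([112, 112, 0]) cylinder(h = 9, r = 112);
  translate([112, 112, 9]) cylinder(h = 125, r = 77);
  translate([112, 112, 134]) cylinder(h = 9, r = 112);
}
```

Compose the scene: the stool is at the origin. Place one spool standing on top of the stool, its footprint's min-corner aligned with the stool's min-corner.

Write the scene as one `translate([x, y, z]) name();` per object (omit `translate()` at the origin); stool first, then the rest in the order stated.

stool();
translate([0, 0, 405]) spool();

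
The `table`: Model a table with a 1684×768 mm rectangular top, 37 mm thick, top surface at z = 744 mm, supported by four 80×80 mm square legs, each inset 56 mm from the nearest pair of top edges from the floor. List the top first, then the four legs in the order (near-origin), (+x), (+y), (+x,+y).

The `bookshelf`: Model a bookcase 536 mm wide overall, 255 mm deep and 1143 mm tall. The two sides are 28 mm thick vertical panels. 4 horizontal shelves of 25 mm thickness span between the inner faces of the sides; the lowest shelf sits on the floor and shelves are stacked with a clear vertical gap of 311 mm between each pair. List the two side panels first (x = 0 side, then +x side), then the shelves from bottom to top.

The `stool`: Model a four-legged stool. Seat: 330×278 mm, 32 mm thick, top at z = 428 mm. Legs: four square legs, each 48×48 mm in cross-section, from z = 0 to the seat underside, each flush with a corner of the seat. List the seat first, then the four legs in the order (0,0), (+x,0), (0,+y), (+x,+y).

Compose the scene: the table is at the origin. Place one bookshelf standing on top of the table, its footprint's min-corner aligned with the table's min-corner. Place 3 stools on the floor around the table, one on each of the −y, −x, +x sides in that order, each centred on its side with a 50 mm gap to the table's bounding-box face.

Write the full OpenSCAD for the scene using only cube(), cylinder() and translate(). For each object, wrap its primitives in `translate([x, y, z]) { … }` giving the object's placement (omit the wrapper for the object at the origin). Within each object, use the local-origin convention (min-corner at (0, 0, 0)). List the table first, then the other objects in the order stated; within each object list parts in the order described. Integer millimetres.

translate([0, 0, 707]) cube([1684, 768, 37]);
translate([56, 56, 0]) cube([80, 80, 707]);
translate([1548, 56, 0]) cube([80, 80, 707]);
translate([56, 632, 0]) cube([80, 80, 707]);
translate([1548, 632, 0]) cube([80, 80, 707]);
translate([0, 0, 744]) {
  cube([28, 255, 1143]);
  translate([508, 0, 0]) cube([28, 255, 1143]);
  translate([28, 0, 0]) cube([480, 255, 25]);
  translate([28, 0, 336]) cube([480, 255, 25]);
  translate([28, 0, 672]) cube([480, 255, 25]);
  translate([28, 0, 1008]) cube([480, 255, 25]);
}
translate([677, -328, 0]) {
  translate([0, 0, 396]) cube([330, 278, 32]);
  cube([48, 48, 396]);
  translate([282, 0, 0]) cube([48, 48, 396]);
  translate([0, 230, 0]) cube([48, 48, 396]);
  translate([282, 230, 0]) cube([48, 48, 396]);
}
translate([-380, 245, 0]) {
  translate([0, 0, 396]) cube([330, 278, 32]);
  cube([48, 48, 396]);
  translate([282, 0, 0]) cube([48, 48, 396]);
  translate([0, 230, 0]) cube([48, 48, 396]);
  translate([282, 230, 0]) cube([48, 48, 396]);
}
translate([1734, 245, 0]) {
  translate([0, 0, 396]) cube([330, 278, 32]);
  cube([48, 48, 396]);
  translate([282, 0, 0]) cube([48, 48, 396]);
  translate([0, 230, 0]) cube([48, 48, 396]);
  translate([282, 230, 0]) cube([48, 48, 396]);
}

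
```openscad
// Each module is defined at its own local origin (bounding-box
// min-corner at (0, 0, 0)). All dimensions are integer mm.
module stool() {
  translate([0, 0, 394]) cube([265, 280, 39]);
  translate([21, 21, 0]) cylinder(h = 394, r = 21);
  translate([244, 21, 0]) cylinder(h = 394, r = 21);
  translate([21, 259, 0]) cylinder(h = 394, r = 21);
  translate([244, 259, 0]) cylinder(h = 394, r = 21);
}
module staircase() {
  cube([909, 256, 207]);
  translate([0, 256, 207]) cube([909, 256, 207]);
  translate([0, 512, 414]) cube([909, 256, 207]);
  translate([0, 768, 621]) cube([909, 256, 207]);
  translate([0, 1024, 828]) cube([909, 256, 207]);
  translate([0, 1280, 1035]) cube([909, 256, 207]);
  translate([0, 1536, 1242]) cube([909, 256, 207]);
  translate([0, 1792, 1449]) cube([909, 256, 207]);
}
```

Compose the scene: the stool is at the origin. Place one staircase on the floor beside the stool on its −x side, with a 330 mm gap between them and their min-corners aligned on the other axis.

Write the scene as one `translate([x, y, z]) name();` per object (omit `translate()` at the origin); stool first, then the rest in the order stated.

stool();
translate([-1239, 0, 0]) staircase();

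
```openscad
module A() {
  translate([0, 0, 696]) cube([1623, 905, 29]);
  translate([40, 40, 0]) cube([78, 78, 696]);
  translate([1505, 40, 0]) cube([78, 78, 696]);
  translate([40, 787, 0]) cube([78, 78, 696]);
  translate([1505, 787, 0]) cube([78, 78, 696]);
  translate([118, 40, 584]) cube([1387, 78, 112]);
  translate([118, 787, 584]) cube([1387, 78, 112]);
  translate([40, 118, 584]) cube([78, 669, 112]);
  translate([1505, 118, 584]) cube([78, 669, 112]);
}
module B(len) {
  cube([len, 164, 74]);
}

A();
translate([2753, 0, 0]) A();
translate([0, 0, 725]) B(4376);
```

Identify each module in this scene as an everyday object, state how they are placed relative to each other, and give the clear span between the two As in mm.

Second table starts at x = 2753; first ends at x = 1623; clear span = 2753 − 1623 = 1130 mm.

A is a table. B is a beam. A beam spans the tops of two tables. The clear span between the two tables is 1130 mm.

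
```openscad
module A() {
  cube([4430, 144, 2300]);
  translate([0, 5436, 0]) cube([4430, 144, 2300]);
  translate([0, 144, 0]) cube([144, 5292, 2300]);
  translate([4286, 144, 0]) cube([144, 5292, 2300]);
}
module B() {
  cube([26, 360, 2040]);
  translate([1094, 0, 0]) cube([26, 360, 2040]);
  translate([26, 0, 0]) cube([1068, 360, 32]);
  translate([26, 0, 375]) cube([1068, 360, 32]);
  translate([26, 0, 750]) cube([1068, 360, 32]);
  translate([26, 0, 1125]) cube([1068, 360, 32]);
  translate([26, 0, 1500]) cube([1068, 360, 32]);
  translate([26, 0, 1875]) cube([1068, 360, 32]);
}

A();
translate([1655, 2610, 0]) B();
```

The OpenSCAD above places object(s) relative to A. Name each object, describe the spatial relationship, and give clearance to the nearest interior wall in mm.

Clearances: x = 1511, y = 2466; minimum 1511 mm.

A is a house frame. B is a bookshelf. The bookshelf sits inside the house frame, centred. The clearance to the nearest interior wall is 1511 mm.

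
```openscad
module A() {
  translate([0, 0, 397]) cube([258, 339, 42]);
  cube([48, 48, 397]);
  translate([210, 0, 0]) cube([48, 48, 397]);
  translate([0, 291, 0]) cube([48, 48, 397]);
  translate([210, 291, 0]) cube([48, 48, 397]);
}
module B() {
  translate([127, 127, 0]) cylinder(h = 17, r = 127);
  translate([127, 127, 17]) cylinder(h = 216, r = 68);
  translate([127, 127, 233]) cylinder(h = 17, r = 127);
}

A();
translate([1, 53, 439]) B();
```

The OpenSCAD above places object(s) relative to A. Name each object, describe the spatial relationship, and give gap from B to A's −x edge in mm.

The spool's min-x is at 1; the stool's min-x is 0; gap = 1 mm.

A is a stool. B is a spool. The spool is on top of the stool. The gap from the spool to the stool's −x edge is 1 mm.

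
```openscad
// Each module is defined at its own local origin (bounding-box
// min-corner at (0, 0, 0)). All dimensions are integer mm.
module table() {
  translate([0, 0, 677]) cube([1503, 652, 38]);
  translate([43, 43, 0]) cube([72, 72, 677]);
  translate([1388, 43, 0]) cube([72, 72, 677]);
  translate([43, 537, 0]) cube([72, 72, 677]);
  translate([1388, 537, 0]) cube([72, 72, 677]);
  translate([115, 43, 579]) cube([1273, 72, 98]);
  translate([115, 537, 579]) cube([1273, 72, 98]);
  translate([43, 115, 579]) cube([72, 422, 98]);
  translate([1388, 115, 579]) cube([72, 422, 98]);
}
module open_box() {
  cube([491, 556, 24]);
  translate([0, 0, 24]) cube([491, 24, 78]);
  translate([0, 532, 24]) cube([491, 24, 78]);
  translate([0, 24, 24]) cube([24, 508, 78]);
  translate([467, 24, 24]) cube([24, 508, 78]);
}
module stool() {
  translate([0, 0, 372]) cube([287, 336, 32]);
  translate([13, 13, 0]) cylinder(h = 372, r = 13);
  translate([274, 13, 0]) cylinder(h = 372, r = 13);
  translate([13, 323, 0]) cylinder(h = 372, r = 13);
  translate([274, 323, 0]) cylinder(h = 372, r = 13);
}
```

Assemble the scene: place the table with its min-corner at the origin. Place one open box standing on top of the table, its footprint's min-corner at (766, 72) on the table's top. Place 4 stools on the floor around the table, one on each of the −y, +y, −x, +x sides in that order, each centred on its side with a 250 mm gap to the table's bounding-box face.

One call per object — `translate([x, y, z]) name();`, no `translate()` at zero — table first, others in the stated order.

table();
translate([766, 72, 715]) open_box();
translate([608, -586, 0]) stool();
translate([608, 902, 0]) stool();
translate([-537, 158, 0]) stool();
translate([1753, 158, 0]) stool();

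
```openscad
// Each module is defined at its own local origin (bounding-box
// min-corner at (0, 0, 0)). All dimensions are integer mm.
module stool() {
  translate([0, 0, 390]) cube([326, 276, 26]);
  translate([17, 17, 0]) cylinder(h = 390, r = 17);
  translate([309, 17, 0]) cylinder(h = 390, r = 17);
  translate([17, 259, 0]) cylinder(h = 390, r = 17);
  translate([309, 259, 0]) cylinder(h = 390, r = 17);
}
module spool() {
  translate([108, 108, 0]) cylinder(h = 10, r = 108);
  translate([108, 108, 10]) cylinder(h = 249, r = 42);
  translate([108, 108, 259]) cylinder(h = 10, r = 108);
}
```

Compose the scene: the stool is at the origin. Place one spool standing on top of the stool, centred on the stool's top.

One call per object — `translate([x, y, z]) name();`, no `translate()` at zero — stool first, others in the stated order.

stool();
translate([55, 30, 416]) spool();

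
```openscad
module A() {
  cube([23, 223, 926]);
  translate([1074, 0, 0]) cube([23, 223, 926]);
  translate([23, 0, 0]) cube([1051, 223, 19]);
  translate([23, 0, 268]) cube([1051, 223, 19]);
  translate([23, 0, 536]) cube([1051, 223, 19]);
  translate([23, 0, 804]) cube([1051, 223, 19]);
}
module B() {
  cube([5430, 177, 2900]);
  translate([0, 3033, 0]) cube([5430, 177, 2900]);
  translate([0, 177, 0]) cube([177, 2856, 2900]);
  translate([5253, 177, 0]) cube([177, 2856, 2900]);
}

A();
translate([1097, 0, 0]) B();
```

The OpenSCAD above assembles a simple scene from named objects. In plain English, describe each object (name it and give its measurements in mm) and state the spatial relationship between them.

A is a bookshelf 1097 mm wide overall, 223 mm deep and 926 mm tall. The two sides are 23 mm thick vertical panels. 4 horizontal shelves of 19 mm thickness span between the inner faces of the sides; the lowest shelf sits on the floor and shelves are stacked with a clear vertical gap of 249 mm between each pair.

B is the wall frame of a small rectangular building: four walls, each 2900 mm tall and 177 mm thick, enclosing a footprint 5430 mm (x) by 3210 mm (y) outside-to-outside, with no floor or roof. The front and back walls (the −y and +y sides) span the full width; the two side walls fit between them.

The house frame is against the bookshelf's +x side, with their −y faces flush.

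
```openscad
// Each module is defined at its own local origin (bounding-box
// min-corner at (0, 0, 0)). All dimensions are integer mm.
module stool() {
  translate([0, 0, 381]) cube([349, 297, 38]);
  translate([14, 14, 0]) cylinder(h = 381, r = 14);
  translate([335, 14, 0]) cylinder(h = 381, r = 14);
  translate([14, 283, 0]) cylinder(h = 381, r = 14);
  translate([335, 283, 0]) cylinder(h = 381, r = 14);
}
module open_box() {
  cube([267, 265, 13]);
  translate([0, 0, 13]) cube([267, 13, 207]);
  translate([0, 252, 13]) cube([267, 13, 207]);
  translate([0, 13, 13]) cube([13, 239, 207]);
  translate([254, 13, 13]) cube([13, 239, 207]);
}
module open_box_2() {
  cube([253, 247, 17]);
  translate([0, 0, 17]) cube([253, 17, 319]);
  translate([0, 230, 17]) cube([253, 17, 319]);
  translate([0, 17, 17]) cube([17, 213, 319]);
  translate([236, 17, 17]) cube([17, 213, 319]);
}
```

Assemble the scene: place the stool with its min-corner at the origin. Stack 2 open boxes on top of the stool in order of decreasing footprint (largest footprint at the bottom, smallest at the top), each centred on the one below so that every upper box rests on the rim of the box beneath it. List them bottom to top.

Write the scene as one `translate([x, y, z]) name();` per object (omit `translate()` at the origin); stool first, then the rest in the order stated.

stool();
translate([41, 16, 419]) open_box();
translate([48, 25, 639]) open_box_2();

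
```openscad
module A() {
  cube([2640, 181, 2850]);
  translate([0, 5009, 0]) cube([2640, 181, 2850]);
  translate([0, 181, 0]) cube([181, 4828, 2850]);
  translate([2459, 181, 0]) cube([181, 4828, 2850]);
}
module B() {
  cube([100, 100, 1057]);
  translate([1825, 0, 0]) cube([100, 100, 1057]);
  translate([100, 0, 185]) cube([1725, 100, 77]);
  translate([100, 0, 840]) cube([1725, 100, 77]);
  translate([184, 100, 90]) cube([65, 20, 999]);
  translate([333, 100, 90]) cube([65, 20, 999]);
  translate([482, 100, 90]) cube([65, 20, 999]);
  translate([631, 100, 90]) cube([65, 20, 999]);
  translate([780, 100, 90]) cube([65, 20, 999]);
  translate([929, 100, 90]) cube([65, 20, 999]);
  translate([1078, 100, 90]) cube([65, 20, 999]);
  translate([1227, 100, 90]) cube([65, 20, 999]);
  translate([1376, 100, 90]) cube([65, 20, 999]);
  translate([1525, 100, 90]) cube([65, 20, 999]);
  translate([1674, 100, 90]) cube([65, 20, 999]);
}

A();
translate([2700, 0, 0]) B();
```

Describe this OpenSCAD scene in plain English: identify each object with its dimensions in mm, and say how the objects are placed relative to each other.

A is the wall frame of a small rectangular building: four walls, each 2850 mm tall and 181 mm thick, enclosing a footprint 2640 mm (x) by 5190 mm (y) outside-to-outside, with no floor or roof. The front and back walls (the −y and +y sides) span the full width; the two side walls fit between them.

B is a fence section. Two 100×100 mm posts, 1057 mm tall, stand on the floor with a clear span of 1725 mm between their inner faces. Two horizontal rails of 100×77 mm section span the gap between the posts with their undersides at z = 185 mm and z = 840 mm, flush with the posts' −y face. 11 pickets, each 65 mm wide, 20 mm thick and 999 mm tall, are fixed to the +y face of the rails with their bottoms at z = 90 mm, evenly spaced across the span with equal gaps (rounded down to the nearest mm) at the −x end and between each pair — any rounding remainder accumulates at the +x end.

The fence section is on the floor beside the house frame on its +x side.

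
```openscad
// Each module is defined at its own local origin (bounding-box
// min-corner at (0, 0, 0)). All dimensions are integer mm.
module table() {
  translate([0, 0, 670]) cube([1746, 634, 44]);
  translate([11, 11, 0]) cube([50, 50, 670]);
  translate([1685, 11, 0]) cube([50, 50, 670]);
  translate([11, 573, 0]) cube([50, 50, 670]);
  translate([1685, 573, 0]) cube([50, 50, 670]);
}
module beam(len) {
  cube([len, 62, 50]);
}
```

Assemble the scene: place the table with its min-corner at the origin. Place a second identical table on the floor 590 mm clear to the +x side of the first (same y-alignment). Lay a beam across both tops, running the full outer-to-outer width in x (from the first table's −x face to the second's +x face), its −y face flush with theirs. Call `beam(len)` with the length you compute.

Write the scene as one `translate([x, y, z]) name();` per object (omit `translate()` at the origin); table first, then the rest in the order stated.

table();
translate([2336, 0, 0]) table();
translate([0, 0, 714]) beam(4082);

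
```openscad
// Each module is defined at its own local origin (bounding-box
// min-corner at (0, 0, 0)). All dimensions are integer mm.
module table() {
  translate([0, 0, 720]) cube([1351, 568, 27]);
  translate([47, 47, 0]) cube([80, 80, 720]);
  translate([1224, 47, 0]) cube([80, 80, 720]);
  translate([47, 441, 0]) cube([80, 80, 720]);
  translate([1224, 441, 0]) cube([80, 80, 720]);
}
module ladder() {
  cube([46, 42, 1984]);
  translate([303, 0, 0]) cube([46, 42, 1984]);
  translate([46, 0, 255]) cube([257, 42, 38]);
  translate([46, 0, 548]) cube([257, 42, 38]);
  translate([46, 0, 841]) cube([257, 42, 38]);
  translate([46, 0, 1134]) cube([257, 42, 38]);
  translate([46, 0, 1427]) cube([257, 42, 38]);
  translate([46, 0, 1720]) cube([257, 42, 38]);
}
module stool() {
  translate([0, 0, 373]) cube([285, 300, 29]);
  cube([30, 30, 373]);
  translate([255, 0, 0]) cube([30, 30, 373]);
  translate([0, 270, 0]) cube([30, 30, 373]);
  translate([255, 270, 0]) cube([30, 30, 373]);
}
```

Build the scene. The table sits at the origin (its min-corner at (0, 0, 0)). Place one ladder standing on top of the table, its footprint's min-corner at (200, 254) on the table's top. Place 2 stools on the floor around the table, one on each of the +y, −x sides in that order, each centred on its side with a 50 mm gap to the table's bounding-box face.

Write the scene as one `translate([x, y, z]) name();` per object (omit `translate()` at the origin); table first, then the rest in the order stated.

table();
translate([200, 254, 747]) ladder();
translate([533, 618, 0]) stool();
translate([-335, 134, 0]) stool();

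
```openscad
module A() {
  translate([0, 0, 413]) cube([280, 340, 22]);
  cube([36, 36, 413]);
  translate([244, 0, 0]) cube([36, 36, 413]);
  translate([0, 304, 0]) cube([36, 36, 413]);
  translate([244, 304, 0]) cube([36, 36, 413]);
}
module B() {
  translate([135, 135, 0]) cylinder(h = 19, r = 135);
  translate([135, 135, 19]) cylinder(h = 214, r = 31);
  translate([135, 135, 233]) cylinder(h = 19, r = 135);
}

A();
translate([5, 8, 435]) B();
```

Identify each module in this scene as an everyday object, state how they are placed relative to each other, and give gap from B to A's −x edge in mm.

The spool's min-x is at 5; the stool's min-x is 0; gap = 5 mm.

A is a stool. B is a spool. The spool is on top of the stool. The gap from the spool to the stool's −x edge is 5 mm.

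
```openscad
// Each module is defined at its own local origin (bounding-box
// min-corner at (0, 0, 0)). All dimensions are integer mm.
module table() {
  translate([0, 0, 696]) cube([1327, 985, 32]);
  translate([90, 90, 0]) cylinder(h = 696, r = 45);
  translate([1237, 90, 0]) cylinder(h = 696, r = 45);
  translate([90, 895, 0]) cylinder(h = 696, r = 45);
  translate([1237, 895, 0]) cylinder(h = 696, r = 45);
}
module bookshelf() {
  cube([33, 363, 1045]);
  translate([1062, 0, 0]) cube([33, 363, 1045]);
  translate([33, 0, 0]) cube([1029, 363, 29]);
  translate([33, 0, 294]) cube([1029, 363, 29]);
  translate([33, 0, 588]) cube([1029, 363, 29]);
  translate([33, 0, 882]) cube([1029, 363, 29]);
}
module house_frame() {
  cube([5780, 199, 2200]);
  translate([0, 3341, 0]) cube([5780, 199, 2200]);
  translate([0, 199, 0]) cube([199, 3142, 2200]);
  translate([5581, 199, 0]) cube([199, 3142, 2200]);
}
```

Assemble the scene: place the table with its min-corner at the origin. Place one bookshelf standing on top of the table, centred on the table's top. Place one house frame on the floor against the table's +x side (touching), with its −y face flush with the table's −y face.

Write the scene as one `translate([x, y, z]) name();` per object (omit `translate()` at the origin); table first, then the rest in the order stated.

table();
translate([116, 311, 728]) bookshelf();
translate([1327, 0, 0]) house_frame();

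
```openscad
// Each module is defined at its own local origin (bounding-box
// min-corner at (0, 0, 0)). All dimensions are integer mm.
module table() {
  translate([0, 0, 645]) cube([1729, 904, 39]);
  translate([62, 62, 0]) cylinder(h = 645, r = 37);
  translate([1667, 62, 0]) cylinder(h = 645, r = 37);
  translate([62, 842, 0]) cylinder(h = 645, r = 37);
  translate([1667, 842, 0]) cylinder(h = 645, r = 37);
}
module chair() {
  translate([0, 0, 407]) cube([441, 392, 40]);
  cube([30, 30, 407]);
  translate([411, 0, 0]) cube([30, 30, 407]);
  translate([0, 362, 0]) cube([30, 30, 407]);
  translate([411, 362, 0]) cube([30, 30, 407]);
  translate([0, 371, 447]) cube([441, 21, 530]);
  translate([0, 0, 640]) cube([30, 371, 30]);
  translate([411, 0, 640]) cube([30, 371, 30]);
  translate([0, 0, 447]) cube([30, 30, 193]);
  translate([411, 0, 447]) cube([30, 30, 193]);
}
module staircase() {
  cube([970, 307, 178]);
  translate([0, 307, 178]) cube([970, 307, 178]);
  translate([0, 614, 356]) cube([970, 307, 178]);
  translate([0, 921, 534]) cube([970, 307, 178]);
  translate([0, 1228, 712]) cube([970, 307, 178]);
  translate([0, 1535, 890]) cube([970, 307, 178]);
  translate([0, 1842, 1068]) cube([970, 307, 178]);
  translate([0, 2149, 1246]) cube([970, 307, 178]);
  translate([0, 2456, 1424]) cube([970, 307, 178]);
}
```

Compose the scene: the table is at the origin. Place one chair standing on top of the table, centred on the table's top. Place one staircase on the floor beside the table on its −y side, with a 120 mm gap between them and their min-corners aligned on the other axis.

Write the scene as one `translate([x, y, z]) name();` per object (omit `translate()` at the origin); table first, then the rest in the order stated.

table();
translate([644, 256, 684]) chair();
translate([0, -2883, 0]) staircase();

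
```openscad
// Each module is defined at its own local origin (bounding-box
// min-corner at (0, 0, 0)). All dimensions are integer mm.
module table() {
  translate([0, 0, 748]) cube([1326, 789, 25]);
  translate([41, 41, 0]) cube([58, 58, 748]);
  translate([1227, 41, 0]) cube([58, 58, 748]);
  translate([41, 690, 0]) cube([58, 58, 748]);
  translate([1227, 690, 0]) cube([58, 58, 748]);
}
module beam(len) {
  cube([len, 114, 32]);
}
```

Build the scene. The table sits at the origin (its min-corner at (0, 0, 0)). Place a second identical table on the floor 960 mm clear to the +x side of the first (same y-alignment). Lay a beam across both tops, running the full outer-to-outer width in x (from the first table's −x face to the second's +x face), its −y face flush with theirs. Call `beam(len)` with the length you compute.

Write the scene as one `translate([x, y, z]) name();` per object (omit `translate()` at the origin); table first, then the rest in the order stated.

table();
translate([2286, 0, 0]) table();
translate([0, 0, 773]) beam(3612);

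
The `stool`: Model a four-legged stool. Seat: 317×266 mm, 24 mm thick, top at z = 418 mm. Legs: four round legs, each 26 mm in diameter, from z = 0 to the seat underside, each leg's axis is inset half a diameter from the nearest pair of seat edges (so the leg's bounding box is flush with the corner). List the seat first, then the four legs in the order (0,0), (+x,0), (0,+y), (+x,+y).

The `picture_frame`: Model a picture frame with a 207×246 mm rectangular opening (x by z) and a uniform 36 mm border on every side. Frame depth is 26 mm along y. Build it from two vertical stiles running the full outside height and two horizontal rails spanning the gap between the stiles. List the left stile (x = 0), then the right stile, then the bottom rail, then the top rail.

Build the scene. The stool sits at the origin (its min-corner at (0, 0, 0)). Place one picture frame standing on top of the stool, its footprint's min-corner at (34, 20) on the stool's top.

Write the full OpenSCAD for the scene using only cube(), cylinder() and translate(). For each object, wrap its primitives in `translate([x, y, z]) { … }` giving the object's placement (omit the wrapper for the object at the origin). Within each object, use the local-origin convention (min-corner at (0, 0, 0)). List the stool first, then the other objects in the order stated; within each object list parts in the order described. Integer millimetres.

translate([0, 0, 394]) cube([317, 266, 24]);
translate([13, 13, 0]) cylinder(h = 394, r = 13);
translate([304, 13, 0]) cylinder(h = 394, r = 13);
translate([13, 253, 0]) cylinder(h = 394, r = 13);
translate([304, 253, 0]) cylinder(h = 394, r = 13);
translate([34, 20, 418]) {
  cube([36, 26, 318]);
  translate([243, 0, 0]) cube([36, 26, 318]);
  translate([36, 0, 0]) cube([207, 26, 36]);
  translate([36, 0, 282]) cube([207, 26, 36]);
}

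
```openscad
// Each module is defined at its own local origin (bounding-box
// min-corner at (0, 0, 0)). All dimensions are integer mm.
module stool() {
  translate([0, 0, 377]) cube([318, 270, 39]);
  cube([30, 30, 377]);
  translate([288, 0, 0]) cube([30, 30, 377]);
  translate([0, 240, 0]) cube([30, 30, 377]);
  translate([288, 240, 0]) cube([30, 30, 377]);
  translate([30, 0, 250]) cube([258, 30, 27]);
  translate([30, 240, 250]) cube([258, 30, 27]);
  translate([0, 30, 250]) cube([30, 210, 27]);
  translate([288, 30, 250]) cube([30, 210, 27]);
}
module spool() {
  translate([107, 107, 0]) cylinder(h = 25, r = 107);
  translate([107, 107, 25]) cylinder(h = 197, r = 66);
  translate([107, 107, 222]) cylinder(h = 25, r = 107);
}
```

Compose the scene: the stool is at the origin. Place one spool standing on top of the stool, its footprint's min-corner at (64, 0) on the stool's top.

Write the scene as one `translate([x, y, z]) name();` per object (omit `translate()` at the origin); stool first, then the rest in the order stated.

stool();
translate([64, 0, 416]) spool();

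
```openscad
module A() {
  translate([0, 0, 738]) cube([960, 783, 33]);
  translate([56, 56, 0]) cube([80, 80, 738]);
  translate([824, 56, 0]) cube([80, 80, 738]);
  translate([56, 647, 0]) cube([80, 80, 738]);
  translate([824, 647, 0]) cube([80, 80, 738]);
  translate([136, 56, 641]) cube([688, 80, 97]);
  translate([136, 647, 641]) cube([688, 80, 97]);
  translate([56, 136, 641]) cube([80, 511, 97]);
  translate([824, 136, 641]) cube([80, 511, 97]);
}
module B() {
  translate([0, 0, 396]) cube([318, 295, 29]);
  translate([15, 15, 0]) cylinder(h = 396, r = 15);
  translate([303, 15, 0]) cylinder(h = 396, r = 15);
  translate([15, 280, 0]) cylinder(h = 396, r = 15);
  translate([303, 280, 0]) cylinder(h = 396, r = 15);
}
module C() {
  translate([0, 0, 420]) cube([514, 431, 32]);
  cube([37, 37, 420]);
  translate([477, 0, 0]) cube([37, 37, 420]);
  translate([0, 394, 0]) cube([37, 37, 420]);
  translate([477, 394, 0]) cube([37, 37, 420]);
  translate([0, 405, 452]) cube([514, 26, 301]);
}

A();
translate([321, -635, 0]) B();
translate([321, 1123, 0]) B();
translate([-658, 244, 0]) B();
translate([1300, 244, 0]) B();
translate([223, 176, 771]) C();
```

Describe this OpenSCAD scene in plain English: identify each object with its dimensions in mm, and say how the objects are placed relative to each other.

A is a rectangular dining table. The top is 960×783×33 mm with its upper surface at z = 771 mm. It stands on four 80×80 mm square legs, each inset 56 mm from the nearest pair of top edges, running from the floor to the underside of the top. Four apron rails, 80 mm thick and 97 mm tall, run between adjacent legs with their top edges flush with the underside of the top and their outer faces flush with the legs' outer faces.

B is a four-legged stool. The seat is 318×295 mm, 29 mm thick, top at z = 425 mm. It stands on four round legs, each 30 mm in diameter, from z = 0 to the seat underside, each leg's axis is inset half a diameter from the nearest pair of seat edges (so the leg's bounding box is flush with the corner).

C is a chair: 514×431 mm seat, 32 mm thick, top at z = 452 mm, on four 37 mm square corner legs flush with the seat edges. A 26 mm thick backrest slab spans the full seat width, extending 301 mm above the seat top, its back face flush with the seat's +y edge.

Four stools sit around the table at the −y, +y, −x, +x sides. The chair is on top of the table, centred.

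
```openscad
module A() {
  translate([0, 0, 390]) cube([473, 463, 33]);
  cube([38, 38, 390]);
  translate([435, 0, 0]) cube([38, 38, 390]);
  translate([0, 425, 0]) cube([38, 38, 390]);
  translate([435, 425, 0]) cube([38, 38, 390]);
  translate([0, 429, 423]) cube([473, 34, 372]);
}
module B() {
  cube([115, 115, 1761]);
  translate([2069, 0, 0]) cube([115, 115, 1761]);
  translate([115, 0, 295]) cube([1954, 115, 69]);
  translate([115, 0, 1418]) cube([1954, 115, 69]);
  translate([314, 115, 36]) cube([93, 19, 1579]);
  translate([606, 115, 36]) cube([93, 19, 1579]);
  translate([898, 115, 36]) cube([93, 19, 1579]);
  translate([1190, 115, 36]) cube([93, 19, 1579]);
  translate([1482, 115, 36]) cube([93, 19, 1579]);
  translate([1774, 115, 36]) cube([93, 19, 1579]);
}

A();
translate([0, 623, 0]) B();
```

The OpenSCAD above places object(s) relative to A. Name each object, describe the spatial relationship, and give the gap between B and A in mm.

The fence section's nearest face is 160 mm from the chair's +y face.

A is a chair. B is a fence section. The fence section is on the floor beside the chair on its +y side. The gap between the fence section and the chair is 160 mm.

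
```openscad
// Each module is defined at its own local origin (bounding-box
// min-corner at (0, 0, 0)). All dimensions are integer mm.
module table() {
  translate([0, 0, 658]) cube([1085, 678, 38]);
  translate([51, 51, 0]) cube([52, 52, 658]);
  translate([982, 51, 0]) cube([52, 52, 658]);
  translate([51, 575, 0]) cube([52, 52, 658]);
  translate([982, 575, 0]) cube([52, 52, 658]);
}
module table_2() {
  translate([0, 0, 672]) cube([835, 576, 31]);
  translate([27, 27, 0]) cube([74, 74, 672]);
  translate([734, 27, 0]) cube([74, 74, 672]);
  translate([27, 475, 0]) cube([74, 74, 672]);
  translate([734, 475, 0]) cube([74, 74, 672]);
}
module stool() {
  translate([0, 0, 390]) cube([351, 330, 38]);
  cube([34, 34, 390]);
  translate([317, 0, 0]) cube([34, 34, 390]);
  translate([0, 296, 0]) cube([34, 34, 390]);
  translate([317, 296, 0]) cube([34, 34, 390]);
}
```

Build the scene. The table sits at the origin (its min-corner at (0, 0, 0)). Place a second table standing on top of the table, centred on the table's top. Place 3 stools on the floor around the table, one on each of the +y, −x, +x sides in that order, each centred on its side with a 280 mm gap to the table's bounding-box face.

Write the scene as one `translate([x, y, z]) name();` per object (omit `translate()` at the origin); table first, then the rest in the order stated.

table();
translate([125, 51, 696]) table_2();
translate([367, 958, 0]) stool();
translate([-631, 174, 0]) stool();
translate([1365, 174, 0]) stool();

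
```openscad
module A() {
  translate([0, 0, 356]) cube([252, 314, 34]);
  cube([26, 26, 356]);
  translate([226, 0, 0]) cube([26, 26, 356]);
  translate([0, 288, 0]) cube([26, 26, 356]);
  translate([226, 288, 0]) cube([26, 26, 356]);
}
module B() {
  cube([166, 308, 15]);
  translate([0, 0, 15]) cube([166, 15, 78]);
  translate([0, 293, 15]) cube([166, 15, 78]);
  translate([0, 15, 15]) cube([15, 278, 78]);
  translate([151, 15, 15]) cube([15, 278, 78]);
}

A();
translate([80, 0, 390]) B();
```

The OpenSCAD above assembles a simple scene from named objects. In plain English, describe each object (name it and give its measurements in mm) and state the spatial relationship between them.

A is a simple wooden stool: a rectangular seat 252 mm (x) by 314 mm (y), 34 mm thick, top face at z = 390 mm, on four square legs, each 26×26 mm in cross-section. The legs rest on z = 0, each flush with a corner of the seat.

B is an open storage box with external size 166×308×93 mm and wall thickness 15 mm (the base is also 15 mm thick). The base covers the whole footprint; the four walls stand on the base, with the y-facing walls full-width and the x-facing walls fitting between their inner faces.

The open box is on top of the stool.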